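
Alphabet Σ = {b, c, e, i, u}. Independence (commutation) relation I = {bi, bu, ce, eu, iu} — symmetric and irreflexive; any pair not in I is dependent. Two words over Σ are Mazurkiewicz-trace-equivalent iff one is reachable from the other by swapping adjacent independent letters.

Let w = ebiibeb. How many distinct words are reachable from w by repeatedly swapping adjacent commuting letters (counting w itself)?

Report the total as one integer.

6

#0=e has no predecessor
#1=b depends on [0:e]
#2=i depends on [0:e]
#3=i depends on [2:i]
#4=b depends on [1:b]
#5=e depends on [3:i, 4:b]
#6=b depends on [5:e]
sources: [0:e]
N(rest) = Σ N(rest − s) over sources s of rest; N(one piece) = 1:
  size 1 → [6]=1
  size 2 → [5,6]=1
  size 3 → [3,5,6]=1  [4,5,6]=1
  size 4 → [1,4,5,6]=1  [2,3,5,6]=1  [3,4,5,6]=2
  size 5 → [1,3,4,5,6]=3  [2,3,4,5,6]=3
  first=0(e) contributes 6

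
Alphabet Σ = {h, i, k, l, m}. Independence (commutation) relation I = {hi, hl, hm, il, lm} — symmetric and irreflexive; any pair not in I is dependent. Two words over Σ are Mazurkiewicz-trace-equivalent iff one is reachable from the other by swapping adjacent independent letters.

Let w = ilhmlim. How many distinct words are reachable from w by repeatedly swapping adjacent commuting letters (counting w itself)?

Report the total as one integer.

0(i) covers ∅
1(l) covers ∅
2(h) covers ∅
3(m) covers 0:i
4(l) covers 1:l
5(i) covers 3:m
6(m) covers 5:i
floor of heap: 0:i, 1:l, 2:h
completions by unplaced set U, small U first (add the entries for U minus each lowest piece of U):
  |U|=1: {2}:1  {4}:1  {6}:1
  |U|=2: {1,4}:1  {2,4}:2  {2,6}:2  {4,6}:2  {5,6}:1
  |U|=3: {1,2,4}:3  {1,4,6}:3  {2,4,6}:6  {2,5,6}:3  {3,5,6}:1  {4,5,6}:3
  |U|=4: {0,3,5,6}:1  {1,2,4,6}:12  {1,4,5,6}:6  {2,3,5,6}:4  {2,4,5,6}:12  {3,4,5,6}:4
  |U|=5: {0,2,3,5,6}:5  {0,3,4,5,6}:5  {1,2,4,5,6}:30  {1,3,4,5,6}:10  {2,3,4,5,6}:20
  start at 0(i): 60
  start at 1(l): 30
  start at 2(h): 15
sum over floor = 105

105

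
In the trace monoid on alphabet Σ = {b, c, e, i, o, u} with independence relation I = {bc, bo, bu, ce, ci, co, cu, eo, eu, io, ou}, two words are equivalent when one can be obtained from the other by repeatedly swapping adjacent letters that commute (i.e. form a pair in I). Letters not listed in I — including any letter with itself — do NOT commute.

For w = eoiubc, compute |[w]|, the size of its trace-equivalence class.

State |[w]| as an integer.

0(e) covers ∅
1(o) covers ∅
2(i) covers 0:e
3(u) covers 2:i
4(b) covers 2:i
5(c) covers ∅
floor of heap: 0:e, 1:o, 5:c
completions by unplaced set U, small U first (add the entries for U minus each lowest piece of U):
  |U|=1: {1}:1  {3}:1  {4}:1  {5}:1
  |U|=2: {1,3}:2  {1,4}:2  {1,5}:2  {3,4}:2  {3,5}:2  {4,5}:2
  |U|=3: {1,3,4}:6  {1,3,5}:6  {1,4,5}:6  {2,3,4}:2  {3,4,5}:6
  |U|=4: {0,2,3,4}:2  {1,2,3,4}:8  {1,3,4,5}:24  {2,3,4,5}:8
  start at 0(e): 40
  start at 1(o): 10
  start at 5(c): 10
sum over floor = 60

60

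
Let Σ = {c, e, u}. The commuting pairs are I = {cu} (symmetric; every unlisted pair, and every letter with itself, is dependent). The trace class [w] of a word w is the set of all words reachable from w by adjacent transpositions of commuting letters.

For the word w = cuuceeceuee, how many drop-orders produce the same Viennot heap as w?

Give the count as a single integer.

0(c) covers ∅
1(u) covers ∅
2(u) covers 1:u
3(c) covers 0:c
4(e) covers 2:u, 3:c
5(e) covers 4:e
6(c) covers 5:e
7(e) covers 6:c
8(u) covers 7:e
9(e) covers 8:u
10(e) covers 9:e
floor of heap: 0:c, 1:u
completions by unplaced set U, small U first (add the entries for U minus each lowest piece of U):
  |U|=1: {10}:1
  |U|=2: {9,10}:1
  |U|=3: {8,9,10}:1
  |U|=4: {7,8,9,10}:1
  |U|=5: {6,7,8,9,10}:1
  |U|=6: {5,6,7,8,9,10}:1
  |U|=7: {4,5,6,7,8,9,10}:1
  |U|=8: {2,4,5,6,7,8,9,10}:1  {3,4,5,6,7,8,9,10}:1
  |U|=9: {0,3,4,5,6,7,8,9,10}:1  {1,2,4,5,6,7,8,9,10}:1  {2,3,4,5,6,7,8,9,10}:2
  start at 0(c): 3
  start at 1(u): 3
sum over floor = 6

6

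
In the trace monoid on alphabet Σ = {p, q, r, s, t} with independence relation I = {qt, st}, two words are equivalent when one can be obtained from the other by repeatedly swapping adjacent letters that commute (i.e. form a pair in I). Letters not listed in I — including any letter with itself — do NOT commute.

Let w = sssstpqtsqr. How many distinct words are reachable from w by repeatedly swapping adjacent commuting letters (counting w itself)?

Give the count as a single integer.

20

#0=s has no predecessor
#1=s depends on [0:s]
#2=s depends on [1:s]
#3=s depends on [2:s]
#4=t has no predecessor
#5=p depends on [3:s, 4:t]
#6=q depends on [5:p]
#7=t depends on [5:p]
#8=s depends on [6:q]
#9=q depends on [8:s]
#10=r depends on [7:t, 9:q]
sources: [0:s, 4:t]
N(rest) = Σ N(rest − s) over sources s of rest; N(one piece) = 1:
  size 1 → [10]=1
  size 2 → [7,10]=1  [9,10]=1
  size 3 → [7,9,10]=2  [8,9,10]=1
  size 4 → [6,8,9,10]=1  [7,8,9,10]=3
  size 5 → [6,7,8,9,10]=4
  size 6 → [5,6,7,8,9,10]=4
  size 7 → [3,5,6,7,8,9,10]=4  [4,5,6,7,8,9,10]=4
  size 8 → [2,3,5,6,7,8,9,10]=4  [3,4,5,6,7,8,9,10]=8
  size 9 → [1,2,3,5,6,7,8,9,10]=4  [2,3,4,5,6,7,8,9,10]=12
  first=0(s) contributes 16
  first=4(t) contributes 4
|[w]| = 20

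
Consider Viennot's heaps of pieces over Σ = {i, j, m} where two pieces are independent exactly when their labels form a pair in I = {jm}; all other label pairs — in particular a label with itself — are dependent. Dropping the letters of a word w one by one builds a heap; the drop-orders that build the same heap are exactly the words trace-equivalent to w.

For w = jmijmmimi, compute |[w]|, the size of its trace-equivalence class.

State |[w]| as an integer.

0(j) covers ∅
1(m) covers ∅
2(i) covers 0:j, 1:m
3(j) covers 2:i
4(m) covers 2:i
5(m) covers 4:m
6(i) covers 3:j, 5:m
7(m) covers 6:i
8(i) covers 7:m
floor of heap: 0:j, 1:m
completions by unplaced set U, small U first (add the entries for U minus each lowest piece of U):
  |U|=1: {8}:1
  |U|=2: {7,8}:1
  |U|=3: {6,7,8}:1
  |U|=4: {3,6,7,8}:1  {5,6,7,8}:1
  |U|=5: {3,5,6,7,8}:2  {4,5,6,7,8}:1
  |U|=6: {3,4,5,6,7,8}:3
  |U|=7: {2,3,4,5,6,7,8}:3
  start at 0(j): 3
  start at 1(m): 3
sum over floor = 6

6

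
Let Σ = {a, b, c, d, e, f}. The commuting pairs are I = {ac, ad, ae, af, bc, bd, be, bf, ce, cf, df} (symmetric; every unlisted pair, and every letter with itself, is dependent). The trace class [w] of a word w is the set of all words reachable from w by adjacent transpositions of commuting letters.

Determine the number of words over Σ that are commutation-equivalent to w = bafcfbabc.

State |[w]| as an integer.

756

0(b) covers ∅
1(a) covers 0:b
2(f) covers ∅
3(c) covers ∅
4(f) covers 2:f
5(b) covers 1:a
6(a) covers 5:b
7(b) covers 6:a
8(c) covers 3:c
floor of heap: 0:b, 2:f, 3:c
completions by unplaced set U, small U first (add the entries for U minus each lowest piece of U):
  |U|=1: {4}:1  {7}:1  {8}:1
  |U|=2: {2,4}:1  {3,8}:1  {4,7}:2  {4,8}:2  {6,7}:1  {7,8}:2
  |U|=3: {2,4,7}:3  {2,4,8}:3  {3,4,8}:3  {3,7,8}:3  {4,6,7}:3  {4,7,8}:6  {5,6,7}:1  {6,7,8}:3
  |U|=4: {1,5,6,7}:1  {2,3,4,8}:6  {2,4,6,7}:6  {2,4,7,8}:12  {3,4,7,8}:12  {3,6,7,8}:6  {4,5,6,7}:4  {4,6,7,8}:12  {5,6,7,8}:4
  |U|=5: {0,1,5,6,7}:1  {1,4,5,6,7}:5  {1,5,6,7,8}:5  {2,3,4,7,8}:30  {2,4,5,6,7}:10  {2,4,6,7,8}:30  {3,4,6,7,8}:30  {3,5,6,7,8}:10  {4,5,6,7,8}:20
  |U|=6: {0,1,4,5,6,7}:6  {0,1,5,6,7,8}:6  {1,2,4,5,6,7}:15  {1,3,5,6,7,8}:15  {1,4,5,6,7,8}:30  {2,3,4,6,7,8}:90  {2,4,5,6,7,8}:60  {3,4,5,6,7,8}:60
  |U|=7: {0,1,2,4,5,6,7}:21  {0,1,3,5,6,7,8}:21  {0,1,4,5,6,7,8}:42  {1,2,4,5,6,7,8}:105  {1,3,4,5,6,7,8}:105  {2,3,4,5,6,7,8}:210
  start at 0(b): 420
  start at 2(f): 168
  start at 3(c): 168
sum over floor = 756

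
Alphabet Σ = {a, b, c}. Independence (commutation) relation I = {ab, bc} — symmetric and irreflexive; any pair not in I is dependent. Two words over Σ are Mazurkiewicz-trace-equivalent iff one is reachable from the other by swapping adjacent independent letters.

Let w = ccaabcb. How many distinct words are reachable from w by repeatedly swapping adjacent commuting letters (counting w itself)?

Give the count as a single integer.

#0=c has no predecessor
#1=c depends on [0:c]
#2=a depends on [1:c]
#3=a depends on [2:a]
#4=b has no predecessor
#5=c depends on [3:a]
#6=b depends on [4:b]
sources: [0:c, 4:b]
N(rest) = Σ N(rest − s) over sources s of rest; N(one piece) = 1:
  size 1 → [5]=1  [6]=1
  size 2 → [3,5]=1  [4,6]=1  [5,6]=2
  size 3 → [2,3,5]=1  [3,5,6]=3  [4,5,6]=3
  size 4 → [1,2,3,5]=1  [2,3,5,6]=4  [3,4,5,6]=6
  size 5 → [0,1,2,3,5]=1  [1,2,3,5,6]=5  [2,3,4,5,6]=10
  first=0(c) contributes 15
  first=4(b) contributes 6
|[w]| = 21

21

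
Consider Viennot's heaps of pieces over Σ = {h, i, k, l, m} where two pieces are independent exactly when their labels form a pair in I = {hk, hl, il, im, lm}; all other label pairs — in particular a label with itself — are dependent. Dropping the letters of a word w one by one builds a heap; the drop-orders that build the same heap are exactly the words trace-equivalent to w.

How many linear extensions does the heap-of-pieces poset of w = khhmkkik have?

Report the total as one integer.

piece 0:k — minimal
piece 1:h — minimal
piece 2:h rests on {1:h}
piece 3:m rests on {0:k, 2:h}
piece 4:k rests on {3:m}
piece 5:k rests on {4:k}
piece 6:i rests on {5:k}
piece 7:k rests on {6:i}
minimal pieces: {0:k, 1:h}
ways to finish when only these pieces remain (= sum over removing one remaining piece with nothing left below it):
  1 left: {7}→1
  2 left: {6,7}→1
  3 left: {5,6,7}→1
  4 left: {4,5,6,7}→1
  5 left: {3,4,5,6,7}→1
  6 left: {0,3,4,5,6,7}→1  {2,3,4,5,6,7}→1
  placing 0:k first → 1 extensions
  placing 1:h first → 2 extensions
total linear extensions = 3

3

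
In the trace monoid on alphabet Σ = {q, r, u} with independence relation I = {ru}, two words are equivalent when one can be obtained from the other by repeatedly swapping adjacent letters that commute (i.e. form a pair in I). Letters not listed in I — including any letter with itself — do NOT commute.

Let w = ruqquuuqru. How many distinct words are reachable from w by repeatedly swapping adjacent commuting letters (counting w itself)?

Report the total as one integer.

4

drop 0:r onto floor
drop 1:u onto floor
drop 2:q onto {0:r, 1:u}
drop 3:q onto {2:q}
drop 4:u onto {3:q}
drop 5:u onto {4:u}
drop 6:u onto {5:u}
drop 7:q onto {6:u}
drop 8:r onto {7:q}
drop 9:u onto {7:q}
ground layer = {0:r, 1:u}
drop-orders for the pieces not yet dropped (sum over which currently-grounded one goes next):
  1 to go: {8} 1  {9} 1
  2 to go: {8,9} 2
  3 to go: {7,8,9} 2
  4 to go: {6,7,8,9} 2
  5 to go: {5,6,7,8,9} 2
  6 to go: {4,5,6,7,8,9} 2
  7 to go: {3,4,5,6,7,8,9} 2
  8 to go: {2,3,4,5,6,7,8,9} 2
  if 0:r drops first: 2 orders
  if 1:u drops first: 2 orders
heap linearizations: 4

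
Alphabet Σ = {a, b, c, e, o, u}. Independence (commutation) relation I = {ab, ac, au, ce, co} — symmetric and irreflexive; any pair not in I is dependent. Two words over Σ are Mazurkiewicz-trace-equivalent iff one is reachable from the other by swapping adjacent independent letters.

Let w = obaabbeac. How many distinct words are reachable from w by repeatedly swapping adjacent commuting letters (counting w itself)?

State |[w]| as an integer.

piece 0:o — minimal
piece 1:b rests on {0:o}
piece 2:a rests on {0:o}
piece 3:a rests on {2:a}
piece 4:b rests on {1:b}
piece 5:b rests on {4:b}
piece 6:e rests on {3:a, 5:b}
piece 7:a rests on {6:e}
piece 8:c rests on {5:b}
minimal pieces: {0:o}
ways to finish when only these pieces remain (= sum over removing one remaining piece with nothing left below it):
  1 left: {7}→1  {8}→1
  2 left: {6,7}→1  {7,8}→2
  3 left: {3,6,7}→1  {6,7,8}→3
  4 left: {2,3,6,7}→1  {3,6,7,8}→4  {5,6,7,8}→3
  5 left: {2,3,6,7,8}→5  {3,5,6,7,8}→7  {4,5,6,7,8}→3
  6 left: {1,4,5,6,7,8}→3  {2,3,5,6,7,8}→12  {3,4,5,6,7,8}→10
  7 left: {1,3,4,5,6,7,8}→13  {2,3,4,5,6,7,8}→22
  placing 0:o first → 35 extensions

35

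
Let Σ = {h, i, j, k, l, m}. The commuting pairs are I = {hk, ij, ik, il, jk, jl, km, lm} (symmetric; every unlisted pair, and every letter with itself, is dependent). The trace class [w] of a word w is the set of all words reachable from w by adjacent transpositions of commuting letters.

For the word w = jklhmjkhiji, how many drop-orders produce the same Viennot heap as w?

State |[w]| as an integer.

0(j) covers ∅
1(k) covers ∅
2(l) covers 1:k
3(h) covers 0:j, 2:l
4(m) covers 3:h
5(j) covers 4:m
6(k) covers 2:l
7(h) covers 5:j
8(i) covers 7:h
9(j) covers 7:h
10(i) covers 8:i
floor of heap: 0:j, 1:k
completions by unplaced set U, small U first (add the entries for U minus each lowest piece of U):
  |U|=1: {6}:1  {9}:1  {10}:1
  |U|=2: {6,9}:2  {6,10}:2  {8,10}:1  {9,10}:2
  |U|=3: {6,8,10}:3  {6,9,10}:6  {8,9,10}:3
  |U|=4: {6,8,9,10}:12  {7,8,9,10}:3
  |U|=5: {5,7,8,9,10}:3  {6,7,8,9,10}:15
  |U|=6: {4,5,7,8,9,10}:3  {5,6,7,8,9,10}:18
  |U|=7: {3,4,5,7,8,9,10}:3  {4,5,6,7,8,9,10}:21
  |U|=8: {0,3,4,5,7,8,9,10}:3  {3,4,5,6,7,8,9,10}:24
  |U|=9: {0,3,4,5,6,7,8,9,10}:27  {2,3,4,5,6,7,8,9,10}:24
  start at 0(j): 24
  start at 1(k): 51
sum over floor = 75

75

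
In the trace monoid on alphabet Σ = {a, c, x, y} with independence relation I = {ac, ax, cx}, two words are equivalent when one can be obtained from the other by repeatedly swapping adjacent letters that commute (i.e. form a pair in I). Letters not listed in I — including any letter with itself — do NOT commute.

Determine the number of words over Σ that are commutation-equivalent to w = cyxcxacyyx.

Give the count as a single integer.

30

#0=c has no predecessor
#1=y depends on [0:c]
#2=x depends on [1:y]
#3=c depends on [1:y]
#4=x depends on [2:x]
#5=a depends on [1:y]
#6=c depends on [3:c]
#7=y depends on [4:x, 5:a, 6:c]
#8=y depends on [7:y]
#9=x depends on [8:y]
sources: [0:c]
N(rest) = Σ N(rest − s) over sources s of rest; N(one piece) = 1:
  size 1 → [9]=1
  size 2 → [8,9]=1
  size 3 → [7,8,9]=1
  size 4 → [4,7,8,9]=1  [5,7,8,9]=1  [6,7,8,9]=1
  size 5 → [2,4,7,8,9]=1  [3,6,7,8,9]=1  [4,5,7,8,9]=2  [4,6,7,8,9]=2  [5,6,7,8,9]=2
  size 6 → [2,4,5,7,8,9]=3  [2,4,6,7,8,9]=3  [3,4,6,7,8,9]=3  [3,5,6,7,8,9]=3  [4,5,6,7,8,9]=6
  size 7 → [2,3,4,6,7,8,9]=6  [2,4,5,6,7,8,9]=12  [3,4,5,6,7,8,9]=12
  size 8 → [2,3,4,5,6,7,8,9]=30
  first=0(c) contributes 30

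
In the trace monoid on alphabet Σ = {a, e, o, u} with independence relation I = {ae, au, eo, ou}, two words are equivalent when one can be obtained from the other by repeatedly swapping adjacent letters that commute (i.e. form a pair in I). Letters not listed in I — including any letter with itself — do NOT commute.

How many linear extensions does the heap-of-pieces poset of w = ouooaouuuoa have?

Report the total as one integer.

330

#0=o has no predecessor
#1=u has no predecessor
#2=o depends on [0:o]
#3=o depends on [2:o]
#4=a depends on [3:o]
#5=o depends on [4:a]
#6=u depends on [1:u]
#7=u depends on [6:u]
#8=u depends on [7:u]
#9=o depends on [5:o]
#10=a depends on [9:o]
sources: [0:o, 1:u]
N(rest) = Σ N(rest − s) over sources s of rest; N(one piece) = 1:
  size 1 → [8]=1  [10]=1
  size 2 → [7,8]=1  [8,10]=2  [9,10]=1
  size 3 → [5,9,10]=1  [6,7,8]=1  [7,8,10]=3  [8,9,10]=3
  size 4 → [1,6,7,8]=1  [4,5,9,10]=1  [5,8,9,10]=4  [6,7,8,10]=4  [7,8,9,10]=6
  size 5 → [1,6,7,8,10]=5  [3,4,5,9,10]=1  [4,5,8,9,10]=5  [5,7,8,9,10]=10  [6,7,8,9,10]=10
  size 6 → [1,6,7,8,9,10]=15  [2,3,4,5,9,10]=1  [3,4,5,8,9,10]=6  [4,5,7,8,9,10]=15  [5,6,7,8,9,10]=20
  size 7 → [0,2,3,4,5,9,10]=1  [1,5,6,7,8,9,10]=35  [2,3,4,5,8,9,10]=7  [3,4,5,7,8,9,10]=21  [4,5,6,7,8,9,10]=35
  size 8 → [0,2,3,4,5,8,9,10]=8  [1,4,5,6,7,8,9,10]=70  [2,3,4,5,7,8,9,10]=28  [3,4,5,6,7,8,9,10]=56
  size 9 → [0,2,3,4,5,7,8,9,10]=36  [1,3,4,5,6,7,8,9,10]=126  [2,3,4,5,6,7,8,9,10]=84
  first=0(o) contributes 210
  first=1(u) contributes 120
|[w]| = 330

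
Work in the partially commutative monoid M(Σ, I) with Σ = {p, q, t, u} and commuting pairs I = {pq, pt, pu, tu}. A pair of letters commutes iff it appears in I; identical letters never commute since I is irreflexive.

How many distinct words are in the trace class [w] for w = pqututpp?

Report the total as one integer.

0(p) covers ∅
1(q) covers ∅
2(u) covers 1:q
3(t) covers 1:q
4(u) covers 2:u
5(t) covers 3:t
6(p) covers 0:p
7(p) covers 6:p
floor of heap: 0:p, 1:q
completions by unplaced set U, small U first (add the entries for U minus each lowest piece of U):
  |U|=1: {4}:1  {5}:1  {7}:1
  |U|=2: {2,4}:1  {3,5}:1  {4,5}:2  {4,7}:2  {5,7}:2  {6,7}:1
  |U|=3: {0,6,7}:1  {2,4,5}:3  {2,4,7}:3  {3,4,5}:3  {3,5,7}:3  {4,5,7}:6  {4,6,7}:3  {5,6,7}:3
  |U|=4: {0,4,6,7}:4  {0,5,6,7}:4  {2,3,4,5}:6  {2,4,5,7}:12  {2,4,6,7}:6  {3,4,5,7}:12  {3,5,6,7}:6  {4,5,6,7}:12
  |U|=5: {0,2,4,6,7}:10  {0,3,5,6,7}:10  {0,4,5,6,7}:20  {1,2,3,4,5}:6  {2,3,4,5,7}:30  {2,4,5,6,7}:30  {3,4,5,6,7}:30
  |U|=6: {0,2,4,5,6,7}:60  {0,3,4,5,6,7}:60  {1,2,3,4,5,7}:36  {2,3,4,5,6,7}:90
  start at 0(p): 126
  start at 1(q): 210
sum over floor = 336

336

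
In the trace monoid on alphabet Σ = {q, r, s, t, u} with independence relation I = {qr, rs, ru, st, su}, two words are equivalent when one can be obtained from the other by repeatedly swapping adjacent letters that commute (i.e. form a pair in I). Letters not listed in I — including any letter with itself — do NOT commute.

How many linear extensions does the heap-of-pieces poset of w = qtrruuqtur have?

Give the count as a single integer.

20

drop 0:q onto floor
drop 1:t onto {0:q}
drop 2:r onto {1:t}
drop 3:r onto {2:r}
drop 4:u onto {1:t}
drop 5:u onto {4:u}
drop 6:q onto {5:u}
drop 7:t onto {3:r, 6:q}
drop 8:u onto {7:t}
drop 9:r onto {7:t}
ground layer = {0:q}
drop-orders for the pieces not yet dropped (sum over which currently-grounded one goes next):
  1 to go: {8} 1  {9} 1
  2 to go: {8,9} 2
  3 to go: {7,8,9} 2
  4 to go: {3,7,8,9} 2  {6,7,8,9} 2
  5 to go: {2,3,7,8,9} 2  {3,6,7,8,9} 4  {5,6,7,8,9} 2
  6 to go: {2,3,6,7,8,9} 6  {3,5,6,7,8,9} 6  {4,5,6,7,8,9} 2
  7 to go: {2,3,5,6,7,8,9} 12  {3,4,5,6,7,8,9} 8
  8 to go: {2,3,4,5,6,7,8,9} 20
  if 0:q drops first: 20 orders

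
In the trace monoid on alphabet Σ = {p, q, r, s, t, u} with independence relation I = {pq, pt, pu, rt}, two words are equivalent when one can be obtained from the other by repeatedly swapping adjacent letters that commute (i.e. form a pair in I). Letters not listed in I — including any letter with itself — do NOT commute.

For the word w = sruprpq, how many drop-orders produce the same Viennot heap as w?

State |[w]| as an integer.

4

0(s) covers ∅
1(r) covers 0:s
2(u) covers 1:r
3(p) covers 1:r
4(r) covers 2:u, 3:p
5(p) covers 4:r
6(q) covers 4:r
floor of heap: 0:s
completions by unplaced set U, small U first (add the entries for U minus each lowest piece of U):
  |U|=1: {5}:1  {6}:1
  |U|=2: {5,6}:2
  |U|=3: {4,5,6}:2
  |U|=4: {2,4,5,6}:2  {3,4,5,6}:2
  |U|=5: {2,3,4,5,6}:4
  start at 0(s): 4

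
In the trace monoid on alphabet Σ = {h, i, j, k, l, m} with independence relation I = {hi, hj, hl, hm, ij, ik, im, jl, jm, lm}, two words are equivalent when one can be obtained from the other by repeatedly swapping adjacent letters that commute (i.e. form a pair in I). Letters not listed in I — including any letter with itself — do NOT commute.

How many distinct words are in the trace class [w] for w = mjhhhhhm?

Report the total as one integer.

168

drop 0:m onto floor
drop 1:j onto floor
drop 2:h onto floor
drop 3:h onto {2:h}
drop 4:h onto {3:h}
drop 5:h onto {4:h}
drop 6:h onto {5:h}
drop 7:m onto {0:m}
ground layer = {0:m, 1:j, 2:h}
drop-orders for the pieces not yet dropped (sum over which currently-grounded one goes next):
  1 to go: {1} 1  {6} 1  {7} 1
  2 to go: {0,7} 1  {1,6} 2  {1,7} 2  {5,6} 1  {6,7} 2
  3 to go: {0,1,7} 3  {0,6,7} 3  {1,5,6} 3  {1,6,7} 6  {4,5,6} 1  {5,6,7} 3
  4 to go: {0,1,6,7} 12  {0,5,6,7} 6  {1,4,5,6} 4  {1,5,6,7} 12  {3,4,5,6} 1  {4,5,6,7} 4
  5 to go: {0,1,5,6,7} 30  {0,4,5,6,7} 10  {1,3,4,5,6} 5  {1,4,5,6,7} 20  {2,3,4,5,6} 1  {3,4,5,6,7} 5
  6 to go: {0,1,4,5,6,7} 60  {0,3,4,5,6,7} 15  {1,2,3,4,5,6} 6  {1,3,4,5,6,7} 30  {2,3,4,5,6,7} 6
  if 0:m drops first: 42 orders
  if 1:j drops first: 21 orders
  if 2:h drops first: 105 orders
heap linearizations: 168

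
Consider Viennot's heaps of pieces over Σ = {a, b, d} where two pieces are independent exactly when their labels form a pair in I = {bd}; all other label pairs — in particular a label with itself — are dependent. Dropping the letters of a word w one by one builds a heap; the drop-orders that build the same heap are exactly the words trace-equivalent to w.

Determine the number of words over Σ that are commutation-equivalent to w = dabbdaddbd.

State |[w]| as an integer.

drop 0:d onto floor
drop 1:a onto {0:d}
drop 2:b onto {1:a}
drop 3:b onto {2:b}
drop 4:d onto {1:a}
drop 5:a onto {3:b, 4:d}
drop 6:d onto {5:a}
drop 7:d onto {6:d}
drop 8:b onto {5:a}
drop 9:d onto {7:d}
ground layer = {0:d}
drop-orders for the pieces not yet dropped (sum over which currently-grounded one goes next):
  1 to go: {8} 1  {9} 1
  2 to go: {7,9} 1  {8,9} 2
  3 to go: {6,7,9} 1  {7,8,9} 3
  4 to go: {6,7,8,9} 4
  5 to go: {5,6,7,8,9} 4
  6 to go: {3,5,6,7,8,9} 4  {4,5,6,7,8,9} 4
  7 to go: {2,3,5,6,7,8,9} 4  {3,4,5,6,7,8,9} 8
  8 to go: {2,3,4,5,6,7,8,9} 12
  if 0:d drops first: 12 orders

12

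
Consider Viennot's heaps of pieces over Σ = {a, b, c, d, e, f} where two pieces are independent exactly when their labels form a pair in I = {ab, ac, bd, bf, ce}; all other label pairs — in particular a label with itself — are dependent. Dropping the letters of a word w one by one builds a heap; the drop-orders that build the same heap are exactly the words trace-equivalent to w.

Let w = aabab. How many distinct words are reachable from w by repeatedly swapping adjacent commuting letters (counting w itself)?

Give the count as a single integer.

10

drop 0:a onto floor
drop 1:a onto {0:a}
drop 2:b onto floor
drop 3:a onto {1:a}
drop 4:b onto {2:b}
ground layer = {0:a, 2:b}
drop-orders for the pieces not yet dropped (sum over which currently-grounded one goes next):
  1 to go: {3} 1  {4} 1
  2 to go: {1,3} 1  {2,4} 1  {3,4} 2
  3 to go: {0,1,3} 1  {1,3,4} 3  {2,3,4} 3
  if 0:a drops first: 6 orders
  if 2:b drops first: 4 orders
heap linearizations: 10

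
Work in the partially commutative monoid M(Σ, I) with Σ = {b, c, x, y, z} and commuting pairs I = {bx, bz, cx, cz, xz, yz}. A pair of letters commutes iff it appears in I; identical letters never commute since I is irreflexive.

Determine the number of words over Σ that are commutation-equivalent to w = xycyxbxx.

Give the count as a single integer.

piece 0:x — minimal
piece 1:y rests on {0:x}
piece 2:c rests on {1:y}
piece 3:y rests on {2:c}
piece 4:x rests on {3:y}
piece 5:b rests on {3:y}
piece 6:x rests on {4:x}
piece 7:x rests on {6:x}
minimal pieces: {0:x}
ways to finish when only these pieces remain (= sum over removing one remaining piece with nothing left below it):
  1 left: {5}→1  {7}→1
  2 left: {5,7}→2  {6,7}→1
  3 left: {4,6,7}→1  {5,6,7}→3
  4 left: {4,5,6,7}→4
  5 left: {3,4,5,6,7}→4
  6 left: {2,3,4,5,6,7}→4
  placing 0:x first → 4 extensions

4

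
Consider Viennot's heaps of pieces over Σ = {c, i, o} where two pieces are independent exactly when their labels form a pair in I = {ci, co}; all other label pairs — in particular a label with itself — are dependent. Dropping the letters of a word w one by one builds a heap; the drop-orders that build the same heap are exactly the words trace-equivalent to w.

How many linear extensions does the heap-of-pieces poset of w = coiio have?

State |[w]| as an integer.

piece 0:c — minimal
piece 1:o — minimal
piece 2:i rests on {1:o}
piece 3:i rests on {2:i}
piece 4:o rests on {3:i}
minimal pieces: {0:c, 1:o}
ways to finish when only these pieces remain (= sum over removing one remaining piece with nothing left below it):
  1 left: {0}→1  {4}→1
  2 left: {0,4}→2  {3,4}→1
  3 left: {0,3,4}→3  {2,3,4}→1
  placing 0:c first → 1 extensions
  placing 1:o first → 4 extensions
total linear extensions = 5

5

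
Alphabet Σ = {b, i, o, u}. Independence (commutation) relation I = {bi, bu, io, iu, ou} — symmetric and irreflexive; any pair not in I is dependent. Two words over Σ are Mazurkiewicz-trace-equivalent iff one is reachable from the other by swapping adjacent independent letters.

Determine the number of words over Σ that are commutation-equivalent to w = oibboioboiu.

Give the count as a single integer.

1320

piece 0:o — minimal
piece 1:i — minimal
piece 2:b rests on {0:o}
piece 3:b rests on {2:b}
piece 4:o rests on {3:b}
piece 5:i rests on {1:i}
piece 6:o rests on {4:o}
piece 7:b rests on {6:o}
piece 8:o rests on {7:b}
piece 9:i rests on {5:i}
piece 10:u — minimal
minimal pieces: {0:o, 1:i, 10:u}
ways to finish when only these pieces remain (= sum over removing one remaining piece with nothing left below it):
  1 left: {8}→1  {9}→1  {10}→1
  2 left: {5,9}→1  {7,8}→1  {8,9}→2  {8,10}→2  {9,10}→2
  3 left: {1,5,9}→1  {5,8,9}→3  {5,9,10}→3  {6,7,8}→1  {7,8,9}→3  {7,8,10}→3  {8,9,10}→6
  4 left: {1,5,8,9}→4  {1,5,9,10}→4  {4,6,7,8}→1  {5,7,8,9}→6  {5,8,9,10}→12  {6,7,8,9}→4  {6,7,8,10}→4  {7,8,9,10}→12
  5 left: {1,5,7,8,9}→10  {1,5,8,9,10}→20  {3,4,6,7,8}→1  {4,6,7,8,9}→5  {4,6,7,8,10}→5  {5,6,7,8,9}→10  {5,7,8,9,10}→30  {6,7,8,9,10}→20
  6 left: {1,5,6,7,8,9}→20  {1,5,7,8,9,10}→60  {2,3,4,6,7,8}→1  {3,4,6,7,8,9}→6  {3,4,6,7,8,10}→6  {4,5,6,7,8,9}→15  {4,6,7,8,9,10}→30  {5,6,7,8,9,10}→60
  7 left: {0,2,3,4,6,7,8}→1  {1,4,5,6,7,8,9}→35  {1,5,6,7,8,9,10}→140  {2,3,4,6,7,8,9}→7  {2,3,4,6,7,8,10}→7  {3,4,5,6,7,8,9}→21  {3,4,6,7,8,9,10}→42  {4,5,6,7,8,9,10}→105
  8 left: {0,2,3,4,6,7,8,9}→8  {0,2,3,4,6,7,8,10}→8  {1,3,4,5,6,7,8,9}→56  {1,4,5,6,7,8,9,10}→280  {2,3,4,5,6,7,8,9}→28  {2,3,4,6,7,8,9,10}→56  {3,4,5,6,7,8,9,10}→168
  9 left: {0,2,3,4,5,6,7,8,9}→36  {0,2,3,4,6,7,8,9,10}→72  {1,2,3,4,5,6,7,8,9}→84  {1,3,4,5,6,7,8,9,10}→504  {2,3,4,5,6,7,8,9,10}→252
  placing 0:o first → 840 extensions
  placing 1:i first → 360 extensions
  placing 10:u first → 120 extensions
total linear extensions = 1320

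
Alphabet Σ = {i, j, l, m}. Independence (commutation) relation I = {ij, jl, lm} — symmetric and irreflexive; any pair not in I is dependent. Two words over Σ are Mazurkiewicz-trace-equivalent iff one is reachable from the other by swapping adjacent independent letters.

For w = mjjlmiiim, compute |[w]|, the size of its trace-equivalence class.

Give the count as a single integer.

piece 0:m — minimal
piece 1:j rests on {0:m}
piece 2:j rests on {1:j}
piece 3:l — minimal
piece 4:m rests on {2:j}
piece 5:i rests on {3:l, 4:m}
piece 6:i rests on {5:i}
piece 7:i rests on {6:i}
piece 8:m rests on {7:i}
minimal pieces: {0:m, 3:l}
ways to finish when only these pieces remain (= sum over removing one remaining piece with nothing left below it):
  1 left: {8}→1
  2 left: {7,8}→1
  3 left: {6,7,8}→1
  4 left: {5,6,7,8}→1
  5 left: {3,5,6,7,8}→1  {4,5,6,7,8}→1
  6 left: {2,4,5,6,7,8}→1  {3,4,5,6,7,8}→2
  7 left: {1,2,4,5,6,7,8}→1  {2,3,4,5,6,7,8}→3
  placing 0:m first → 4 extensions
  placing 3:l first → 1 extensions
total linear extensions = 5

5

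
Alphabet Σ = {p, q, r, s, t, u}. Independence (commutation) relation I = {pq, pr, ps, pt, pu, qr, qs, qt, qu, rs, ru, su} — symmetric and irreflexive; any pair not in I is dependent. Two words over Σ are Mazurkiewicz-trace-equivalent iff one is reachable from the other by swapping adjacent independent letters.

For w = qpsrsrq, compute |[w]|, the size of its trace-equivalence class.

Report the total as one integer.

630

piece 0:q — minimal
piece 1:p — minimal
piece 2:s — minimal
piece 3:r — minimal
piece 4:s rests on {2:s}
piece 5:r rests on {3:r}
piece 6:q rests on {0:q}
minimal pieces: {0:q, 1:p, 2:s, 3:r}
ways to finish when only these pieces remain (= sum over removing one remaining piece with nothing left below it):
  1 left: {1}→1  {4}→1  {5}→1  {6}→1
  2 left: {0,6}→1  {1,4}→2  {1,5}→2  {1,6}→2  {2,4}→1  {3,5}→1  {4,5}→2  {4,6}→2  {5,6}→2
  3 left: {0,1,6}→3  {0,4,6}→3  {0,5,6}→3  {1,2,4}→3  {1,3,5}→3  {1,4,5}→6  {1,4,6}→6  {1,5,6}→6  {2,4,5}→3  {2,4,6}→3  {3,4,5}→3  {3,5,6}→3  {4,5,6}→6
  4 left: {0,1,4,6}→12  {0,1,5,6}→12  {0,2,4,6}→6  {0,3,5,6}→6  {0,4,5,6}→12  {1,2,4,5}→12  {1,2,4,6}→12  {1,3,4,5}→12  {1,3,5,6}→12  {1,4,5,6}→24  {2,3,4,5}→6  {2,4,5,6}→12  {3,4,5,6}→12
  5 left: {0,1,2,4,6}→30  {0,1,3,5,6}→30  {0,1,4,5,6}→60  {0,2,4,5,6}→30  {0,3,4,5,6}→30  {1,2,3,4,5}→30  {1,2,4,5,6}→60  {1,3,4,5,6}→60  {2,3,4,5,6}→30
  placing 0:q first → 180 extensions
  placing 1:p first → 90 extensions
  placing 2:s first → 180 extensions
  placing 3:r first → 180 extensions
total linear extensions = 630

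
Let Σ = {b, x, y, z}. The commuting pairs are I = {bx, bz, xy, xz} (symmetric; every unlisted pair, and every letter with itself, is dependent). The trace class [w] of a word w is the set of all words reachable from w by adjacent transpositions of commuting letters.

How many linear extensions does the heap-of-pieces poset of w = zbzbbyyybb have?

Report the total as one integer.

10

0(z) covers ∅
1(b) covers ∅
2(z) covers 0:z
3(b) covers 1:b
4(b) covers 3:b
5(y) covers 2:z, 4:b
6(y) covers 5:y
7(y) covers 6:y
8(b) covers 7:y
9(b) covers 8:b
floor of heap: 0:z, 1:b
completions by unplaced set U, small U first (add the entries for U minus each lowest piece of U):
  |U|=1: {9}:1
  |U|=2: {8,9}:1
  |U|=3: {7,8,9}:1
  |U|=4: {6,7,8,9}:1
  |U|=5: {5,6,7,8,9}:1
  |U|=6: {2,5,6,7,8,9}:1  {4,5,6,7,8,9}:1
  |U|=7: {0,2,5,6,7,8,9}:1  {2,4,5,6,7,8,9}:2  {3,4,5,6,7,8,9}:1
  |U|=8: {0,2,4,5,6,7,8,9}:3  {1,3,4,5,6,7,8,9}:1  {2,3,4,5,6,7,8,9}:3
  start at 0(z): 4
  start at 1(b): 6
sum over floor = 10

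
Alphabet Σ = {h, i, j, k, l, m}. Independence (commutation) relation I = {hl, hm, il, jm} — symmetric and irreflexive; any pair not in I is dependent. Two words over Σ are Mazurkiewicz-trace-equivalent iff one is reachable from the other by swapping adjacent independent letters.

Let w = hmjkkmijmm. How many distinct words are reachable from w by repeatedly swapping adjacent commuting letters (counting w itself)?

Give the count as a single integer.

9

#0=h has no predecessor
#1=m has no predecessor
#2=j depends on [0:h]
#3=k depends on [1:m, 2:j]
#4=k depends on [3:k]
#5=m depends on [4:k]
#6=i depends on [5:m]
#7=j depends on [6:i]
#8=m depends on [6:i]
#9=m depends on [8:m]
sources: [0:h, 1:m]
N(rest) = Σ N(rest − s) over sources s of rest; N(one piece) = 1:
  size 1 → [7]=1  [9]=1
  size 2 → [7,9]=2  [8,9]=1
  size 3 → [7,8,9]=3
  size 4 → [6,7,8,9]=3
  size 5 → [5,6,7,8,9]=3
  size 6 → [4,5,6,7,8,9]=3
  size 7 → [3,4,5,6,7,8,9]=3
  size 8 → [1,3,4,5,6,7,8,9]=3  [2,3,4,5,6,7,8,9]=3
  first=0(h) contributes 6
  first=1(m) contributes 3
|[w]| = 9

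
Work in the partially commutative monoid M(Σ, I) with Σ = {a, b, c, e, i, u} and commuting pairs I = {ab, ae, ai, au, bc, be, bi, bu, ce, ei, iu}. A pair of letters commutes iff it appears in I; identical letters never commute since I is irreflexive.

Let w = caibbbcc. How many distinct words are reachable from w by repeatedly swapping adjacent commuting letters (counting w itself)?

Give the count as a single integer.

112

0(c) covers ∅
1(a) covers 0:c
2(i) covers 0:c
3(b) covers ∅
4(b) covers 3:b
5(b) covers 4:b
6(c) covers 1:a, 2:i
7(c) covers 6:c
floor of heap: 0:c, 3:b
completions by unplaced set U, small U first (add the entries for U minus each lowest piece of U):
  |U|=1: {5}:1  {7}:1
  |U|=2: {4,5}:1  {5,7}:2  {6,7}:1
  |U|=3: {1,6,7}:1  {2,6,7}:1  {3,4,5}:1  {4,5,7}:3  {5,6,7}:3
  |U|=4: {1,2,6,7}:2  {1,5,6,7}:4  {2,5,6,7}:4  {3,4,5,7}:4  {4,5,6,7}:6
  |U|=5: {0,1,2,6,7}:2  {1,2,5,6,7}:10  {1,4,5,6,7}:10  {2,4,5,6,7}:10  {3,4,5,6,7}:10
  |U|=6: {0,1,2,5,6,7}:12  {1,2,4,5,6,7}:30  {1,3,4,5,6,7}:20  {2,3,4,5,6,7}:20
  start at 0(c): 70
  start at 3(b): 42
sum over floor = 112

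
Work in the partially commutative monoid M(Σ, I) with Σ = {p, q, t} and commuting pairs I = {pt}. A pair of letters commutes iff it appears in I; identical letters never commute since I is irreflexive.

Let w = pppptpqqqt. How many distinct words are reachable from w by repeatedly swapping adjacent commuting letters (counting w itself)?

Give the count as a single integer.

#0=p has no predecessor
#1=p depends on [0:p]
#2=p depends on [1:p]
#3=p depends on [2:p]
#4=t has no predecessor
#5=p depends on [3:p]
#6=q depends on [4:t, 5:p]
#7=q depends on [6:q]
#8=q depends on [7:q]
#9=t depends on [8:q]
sources: [0:p, 4:t]
N(rest) = Σ N(rest − s) over sources s of rest; N(one piece) = 1:
  size 1 → [9]=1
  size 2 → [8,9]=1
  size 3 → [7,8,9]=1
  size 4 → [6,7,8,9]=1
  size 5 → [4,6,7,8,9]=1  [5,6,7,8,9]=1
  size 6 → [3,5,6,7,8,9]=1  [4,5,6,7,8,9]=2
  size 7 → [2,3,5,6,7,8,9]=1  [3,4,5,6,7,8,9]=3
  size 8 → [1,2,3,5,6,7,8,9]=1  [2,3,4,5,6,7,8,9]=4
  first=0(p) contributes 5
  first=4(t) contributes 1
|[w]| = 6

6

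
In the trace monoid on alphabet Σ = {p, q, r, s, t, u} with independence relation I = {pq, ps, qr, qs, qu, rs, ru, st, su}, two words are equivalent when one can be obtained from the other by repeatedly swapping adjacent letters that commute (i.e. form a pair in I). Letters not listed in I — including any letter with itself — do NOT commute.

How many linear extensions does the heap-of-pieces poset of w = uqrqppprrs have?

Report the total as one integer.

#0=u has no predecessor
#1=q has no predecessor
#2=r has no predecessor
#3=q depends on [1:q]
#4=p depends on [0:u, 2:r]
#5=p depends on [4:p]
#6=p depends on [5:p]
#7=r depends on [6:p]
#8=r depends on [7:r]
#9=s has no predecessor
sources: [0:u, 1:q, 2:r, 9:s]
N(rest) = Σ N(rest − s) over sources s of rest; N(one piece) = 1:
  size 1 → [3]=1  [8]=1  [9]=1
  size 2 → [1,3]=1  [3,8]=2  [3,9]=2  [7,8]=1  [8,9]=2
  size 3 → [1,3,8]=3  [1,3,9]=3  [3,7,8]=3  [3,8,9]=6  [6,7,8]=1  [7,8,9]=3
  size 4 → [1,3,7,8]=6  [1,3,8,9]=12  [3,6,7,8]=4  [3,7,8,9]=12  [5,6,7,8]=1  [6,7,8,9]=4
  size 5 → [1,3,6,7,8]=10  [1,3,7,8,9]=30  [3,5,6,7,8]=5  [3,6,7,8,9]=20  [4,5,6,7,8]=1  [5,6,7,8,9]=5
  size 6 → [0,4,5,6,7,8]=1  [1,3,5,6,7,8]=15  [1,3,6,7,8,9]=60  [2,4,5,6,7,8]=1  [3,4,5,6,7,8]=6  [3,5,6,7,8,9]=30  [4,5,6,7,8,9]=6
  size 7 → [0,2,4,5,6,7,8]=2  [0,3,4,5,6,7,8]=7  [0,4,5,6,7,8,9]=7  [1,3,4,5,6,7,8]=21  [1,3,5,6,7,8,9]=105  [2,3,4,5,6,7,8]=7  [2,4,5,6,7,8,9]=7  [3,4,5,6,7,8,9]=42
  size 8 → [0,1,3,4,5,6,7,8]=28  [0,2,3,4,5,6,7,8]=16  [0,2,4,5,6,7,8,9]=16  [0,3,4,5,6,7,8,9]=56  [1,2,3,4,5,6,7,8]=28  [1,3,4,5,6,7,8,9]=168  [2,3,4,5,6,7,8,9]=56
  first=0(u) contributes 252
  first=1(q) contributes 144
  first=2(r) contributes 252
  first=9(s) contributes 72
|[w]| = 720

720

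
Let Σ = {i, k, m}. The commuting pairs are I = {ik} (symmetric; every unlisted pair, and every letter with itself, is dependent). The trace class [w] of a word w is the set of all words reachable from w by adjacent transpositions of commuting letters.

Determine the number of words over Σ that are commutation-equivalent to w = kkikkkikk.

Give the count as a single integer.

36

0(k) covers ∅
1(k) covers 0:k
2(i) covers ∅
3(k) covers 1:k
4(k) covers 3:k
5(k) covers 4:k
6(i) covers 2:i
7(k) covers 5:k
8(k) covers 7:k
floor of heap: 0:k, 2:i
completions by unplaced set U, small U first (add the entries for U minus each lowest piece of U):
  |U|=1: {6}:1  {8}:1
  |U|=2: {2,6}:1  {6,8}:2  {7,8}:1
  |U|=3: {2,6,8}:3  {5,7,8}:1  {6,7,8}:3
  |U|=4: {2,6,7,8}:6  {4,5,7,8}:1  {5,6,7,8}:4
  |U|=5: {2,5,6,7,8}:10  {3,4,5,7,8}:1  {4,5,6,7,8}:5
  |U|=6: {1,3,4,5,7,8}:1  {2,4,5,6,7,8}:15  {3,4,5,6,7,8}:6
  |U|=7: {0,1,3,4,5,7,8}:1  {1,3,4,5,6,7,8}:7  {2,3,4,5,6,7,8}:21
  start at 0(k): 28
  start at 2(i): 8
sum over floor = 36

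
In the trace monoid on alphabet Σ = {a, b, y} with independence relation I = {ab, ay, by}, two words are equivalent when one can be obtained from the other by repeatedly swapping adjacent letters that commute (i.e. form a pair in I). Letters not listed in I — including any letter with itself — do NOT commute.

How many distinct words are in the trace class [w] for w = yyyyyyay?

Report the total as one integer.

8

0(y) covers ∅
1(y) covers 0:y
2(y) covers 1:y
3(y) covers 2:y
4(y) covers 3:y
5(y) covers 4:y
6(a) covers ∅
7(y) covers 5:y
floor of heap: 0:y, 6:a
completions by unplaced set U, small U first (add the entries for U minus each lowest piece of U):
  |U|=1: {6}:1  {7}:1
  |U|=2: {5,7}:1  {6,7}:2
  |U|=3: {4,5,7}:1  {5,6,7}:3
  |U|=4: {3,4,5,7}:1  {4,5,6,7}:4
  |U|=5: {2,3,4,5,7}:1  {3,4,5,6,7}:5
  |U|=6: {1,2,3,4,5,7}:1  {2,3,4,5,6,7}:6
  start at 0(y): 7
  start at 6(a): 1
sum over floor = 8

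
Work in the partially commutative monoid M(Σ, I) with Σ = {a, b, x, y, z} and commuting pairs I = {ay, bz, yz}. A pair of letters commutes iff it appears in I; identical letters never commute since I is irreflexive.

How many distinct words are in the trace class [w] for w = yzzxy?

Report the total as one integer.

#0=y has no predecessor
#1=z has no predecessor
#2=z depends on [1:z]
#3=x depends on [0:y, 2:z]
#4=y depends on [3:x]
sources: [0:y, 1:z]
N(rest) = Σ N(rest − s) over sources s of rest; N(one piece) = 1:
  size 1 → [4]=1
  size 2 → [3,4]=1
  size 3 → [0,3,4]=1  [2,3,4]=1
  first=0(y) contributes 1
  first=1(z) contributes 2
|[w]| = 3

3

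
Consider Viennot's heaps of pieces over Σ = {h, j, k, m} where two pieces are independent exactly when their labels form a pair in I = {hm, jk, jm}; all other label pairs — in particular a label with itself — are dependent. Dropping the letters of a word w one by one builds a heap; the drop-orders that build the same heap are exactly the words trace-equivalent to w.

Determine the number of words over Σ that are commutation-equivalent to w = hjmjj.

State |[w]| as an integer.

5

piece 0:h — minimal
piece 1:j rests on {0:h}
piece 2:m — minimal
piece 3:j rests on {1:j}
piece 4:j rests on {3:j}
minimal pieces: {0:h, 2:m}
ways to finish when only these pieces remain (= sum over removing one remaining piece with nothing left below it):
  1 left: {2}→1  {4}→1
  2 left: {2,4}→2  {3,4}→1
  3 left: {1,3,4}→1  {2,3,4}→3
  placing 0:h first → 4 extensions
  placing 2:m first → 1 extensions
total linear extensions = 5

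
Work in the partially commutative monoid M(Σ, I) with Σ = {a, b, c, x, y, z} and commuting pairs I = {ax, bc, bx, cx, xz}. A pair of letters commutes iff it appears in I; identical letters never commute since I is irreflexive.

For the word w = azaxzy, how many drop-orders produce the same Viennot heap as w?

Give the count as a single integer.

#0=a has no predecessor
#1=z depends on [0:a]
#2=a depends on [1:z]
#3=x has no predecessor
#4=z depends on [2:a]
#5=y depends on [3:x, 4:z]
sources: [0:a, 3:x]
N(rest) = Σ N(rest − s) over sources s of rest; N(one piece) = 1:
  size 1 → [5]=1
  size 2 → [3,5]=1  [4,5]=1
  size 3 → [2,4,5]=1  [3,4,5]=2
  size 4 → [1,2,4,5]=1  [2,3,4,5]=3
  first=0(a) contributes 4
  first=3(x) contributes 1
|[w]| = 5

5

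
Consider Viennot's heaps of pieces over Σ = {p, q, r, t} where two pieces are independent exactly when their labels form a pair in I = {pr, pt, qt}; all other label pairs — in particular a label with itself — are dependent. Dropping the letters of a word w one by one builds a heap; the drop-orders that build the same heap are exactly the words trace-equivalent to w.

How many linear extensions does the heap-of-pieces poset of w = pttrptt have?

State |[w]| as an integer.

21

drop 0:p onto floor
drop 1:t onto floor
drop 2:t onto {1:t}
drop 3:r onto {2:t}
drop 4:p onto {0:p}
drop 5:t onto {3:r}
drop 6:t onto {5:t}
ground layer = {0:p, 1:t}
drop-orders for the pieces not yet dropped (sum over which currently-grounded one goes next):
  1 to go: {4} 1  {6} 1
  2 to go: {0,4} 1  {4,6} 2  {5,6} 1
  3 to go: {0,4,6} 3  {3,5,6} 1  {4,5,6} 3
  4 to go: {0,4,5,6} 6  {2,3,5,6} 1  {3,4,5,6} 4
  5 to go: {0,3,4,5,6} 10  {1,2,3,5,6} 1  {2,3,4,5,6} 5
  if 0:p drops first: 6 orders
  if 1:t drops first: 15 orders
heap linearizations: 21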